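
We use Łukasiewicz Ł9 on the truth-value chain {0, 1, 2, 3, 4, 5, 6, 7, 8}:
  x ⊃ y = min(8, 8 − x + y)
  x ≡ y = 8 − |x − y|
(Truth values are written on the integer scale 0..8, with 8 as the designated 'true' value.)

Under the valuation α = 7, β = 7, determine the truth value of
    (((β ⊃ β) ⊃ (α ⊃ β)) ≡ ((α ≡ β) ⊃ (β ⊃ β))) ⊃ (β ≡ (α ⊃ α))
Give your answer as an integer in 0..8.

β ⊃ β = 7 ⊃ 7 = 8
α ⊃ β = 7 ⊃ 7 = 8
(β ⊃ β) ⊃ (α ⊃ β) = 8 ⊃ 8 = 8
α ≡ β = 7 ≡ 7 = 8
β ⊃ β = 7 ⊃ 7 = 8
(α ≡ β) ⊃ (β ⊃ β) = 8 ⊃ 8 = 8
((β ⊃ β) ⊃ (α ⊃ β)) ≡ ((α ≡ β) ⊃ (β ⊃ β)) = 8 ≡ 8 = 8
α ⊃ α = 7 ⊃ 7 = 8
β ≡ (α ⊃ α) = 7 ≡ 8 = 7
(((β ⊃ β) ⊃ (α ⊃ β)) ≡ ((α ≡ β) ⊃ (β ⊃ β))) ⊃ (β ≡ (α ⊃ α)) = 8 ⊃ 7 = 7

7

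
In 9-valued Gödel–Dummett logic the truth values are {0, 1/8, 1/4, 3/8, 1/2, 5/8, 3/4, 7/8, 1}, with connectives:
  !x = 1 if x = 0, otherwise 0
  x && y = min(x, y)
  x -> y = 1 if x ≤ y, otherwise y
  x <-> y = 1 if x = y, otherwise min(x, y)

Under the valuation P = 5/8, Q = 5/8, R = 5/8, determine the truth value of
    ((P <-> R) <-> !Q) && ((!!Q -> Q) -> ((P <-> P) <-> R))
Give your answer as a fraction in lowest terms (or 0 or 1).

0

P <-> R = 5/8 <-> 5/8 = 1
!Q = !5/8 = 0
(P <-> R) <-> !Q = 1 <-> 0 = 0
!Q = !5/8 = 0
!!Q = !0 = 1
!!Q -> Q = 1 -> 5/8 = 5/8
P <-> P = 5/8 <-> 5/8 = 1
(P <-> P) <-> R = 1 <-> 5/8 = 5/8
(!!Q -> Q) -> ((P <-> P) <-> R) = 5/8 -> 5/8 = 1
((P <-> R) <-> !Q) && ((!!Q -> Q) -> ((P <-> P) <-> R)) = 0 && 1 = 0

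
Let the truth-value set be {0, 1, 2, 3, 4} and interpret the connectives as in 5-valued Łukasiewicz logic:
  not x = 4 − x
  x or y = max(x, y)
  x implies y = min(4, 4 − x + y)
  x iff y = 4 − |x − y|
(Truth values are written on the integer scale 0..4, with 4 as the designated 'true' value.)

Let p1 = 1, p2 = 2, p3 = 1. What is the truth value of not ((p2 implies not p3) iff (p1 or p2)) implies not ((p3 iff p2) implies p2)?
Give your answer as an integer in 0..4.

3

not p3 = not 1 = 3
p2 implies not p3 = 2 implies 3 = 4
p1 or p2 = 1 or 2 = 2
(p2 implies not p3) iff (p1 or p2) = 4 iff 2 = 2
not ((p2 implies not p3) iff (p1 or p2)) = not 2 = 2
p3 iff p2 = 1 iff 2 = 3
(p3 iff p2) implies p2 = 3 implies 2 = 3
not ((p3 iff p2) implies p2) = not 3 = 1
not ((p2 implies not p3) iff (p1 or p2)) implies not ((p3 iff p2) implies p2) = 2 implies 1 = 3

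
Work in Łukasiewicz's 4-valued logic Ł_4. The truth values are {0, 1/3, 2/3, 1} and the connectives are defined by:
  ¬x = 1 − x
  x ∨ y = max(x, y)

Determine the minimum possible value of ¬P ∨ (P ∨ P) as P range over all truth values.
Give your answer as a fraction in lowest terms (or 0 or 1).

2/3

Take P = 1/3:
¬P = ¬1/3 = 2/3
P ∨ P = 1/3 ∨ 1/3 = 1/3
¬P ∨ (P ∨ P) = 2/3 ∨ 1/3 = 2/3
No assignment yields a value below 2/3, so this is the minimum.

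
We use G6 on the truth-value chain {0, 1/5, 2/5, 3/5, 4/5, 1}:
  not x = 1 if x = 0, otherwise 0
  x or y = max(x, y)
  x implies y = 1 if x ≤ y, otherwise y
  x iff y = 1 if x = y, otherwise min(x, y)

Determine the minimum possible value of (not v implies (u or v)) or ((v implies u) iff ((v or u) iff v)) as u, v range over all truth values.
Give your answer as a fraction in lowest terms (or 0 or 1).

1/5

Take u = 1/5, v = 0:
not v = not 0 = 1
u or v = 1/5 or 0 = 1/5
not v implies (u or v) = 1 implies 1/5 = 1/5
v implies u = 0 implies 1/5 = 1
v or u = 0 or 1/5 = 1/5
(v or u) iff v = 1/5 iff 0 = 0
(v implies u) iff ((v or u) iff v) = 1 iff 0 = 0
(not v implies (u or v)) or ((v implies u) iff ((v or u) iff v)) = 1/5 or 0 = 1/5
No assignment yields a value below 1/5, so this is the minimum.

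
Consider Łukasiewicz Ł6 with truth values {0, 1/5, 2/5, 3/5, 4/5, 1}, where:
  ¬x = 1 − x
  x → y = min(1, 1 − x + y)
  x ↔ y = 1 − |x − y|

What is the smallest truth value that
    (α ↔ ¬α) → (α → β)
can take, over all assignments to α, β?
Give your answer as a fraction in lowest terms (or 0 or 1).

3/5

Take α = 3/5, β = 0:
¬α = ¬3/5 = 2/5
α ↔ ¬α = 3/5 ↔ 2/5 = 4/5
α → β = 3/5 → 0 = 2/5
(α ↔ ¬α) → (α → β) = 4/5 → 2/5 = 3/5
No assignment yields a value below 3/5, so this is the minimum.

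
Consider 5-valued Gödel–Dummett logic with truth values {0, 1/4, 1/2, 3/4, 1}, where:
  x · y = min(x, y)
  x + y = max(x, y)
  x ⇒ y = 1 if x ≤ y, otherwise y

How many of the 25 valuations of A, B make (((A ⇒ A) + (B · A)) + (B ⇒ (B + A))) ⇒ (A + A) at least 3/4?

10

value 1: 5 assignments (counts)
value 3/4: 5 assignments (counts)
value 1/2: 5 assignments
value 1/4: 5 assignments
value 0: 5 assignments
So 10 of the 25 assignments meet the threshold.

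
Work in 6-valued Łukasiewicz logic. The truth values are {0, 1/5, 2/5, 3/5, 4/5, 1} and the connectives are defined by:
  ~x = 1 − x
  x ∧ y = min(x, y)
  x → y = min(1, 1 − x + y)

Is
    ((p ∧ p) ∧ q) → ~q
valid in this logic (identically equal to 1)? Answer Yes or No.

Counterexample: take p = 1/5, q = 1.
p ∧ p = 1/5 ∧ 1/5 = 1/5
(p ∧ p) ∧ q = 1/5 ∧ 1 = 1/5
~q = ~1 = 0
((p ∧ p) ∧ q) → ~q = 1/5 → 0 = 4/5
This gives 4/5 ≠ 1.

No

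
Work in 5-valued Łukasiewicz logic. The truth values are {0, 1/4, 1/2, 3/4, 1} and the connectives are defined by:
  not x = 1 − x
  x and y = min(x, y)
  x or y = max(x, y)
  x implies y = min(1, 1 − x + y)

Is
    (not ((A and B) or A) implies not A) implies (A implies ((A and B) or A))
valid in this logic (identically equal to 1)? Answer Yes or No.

Yes

At A = 1/4, B = 1/2, for instance:
A and B = 1/4 and 1/2 = 1/4
(A and B) or A = 1/4 or 1/4 = 1/4
not ((A and B) or A) = not 1/4 = 3/4
not A = not 1/4 = 3/4
not ((A and B) or A) implies not A = 3/4 implies 3/4 = 1
A implies ((A and B) or A) = 1/4 implies 1/4 = 1
(not ((A and B) or A) implies not A) implies (A implies ((A and B) or A)) = 1 implies 1 = 1
and checking the remaining 24 assignments likewise gives ≥ 1 in every case.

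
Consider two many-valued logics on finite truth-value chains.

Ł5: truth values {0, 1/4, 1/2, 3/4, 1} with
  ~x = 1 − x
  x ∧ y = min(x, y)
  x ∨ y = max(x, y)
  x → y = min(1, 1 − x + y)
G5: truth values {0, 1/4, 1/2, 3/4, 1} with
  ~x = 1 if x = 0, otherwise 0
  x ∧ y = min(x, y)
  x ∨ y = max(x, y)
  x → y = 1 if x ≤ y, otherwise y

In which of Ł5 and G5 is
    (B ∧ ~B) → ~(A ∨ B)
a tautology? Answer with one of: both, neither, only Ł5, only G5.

In Ł5: at A = 3/4, B = 1/2 the value is 3/4 — not a tautology.
In G5: every assignment gives 1 — tautology.

only G5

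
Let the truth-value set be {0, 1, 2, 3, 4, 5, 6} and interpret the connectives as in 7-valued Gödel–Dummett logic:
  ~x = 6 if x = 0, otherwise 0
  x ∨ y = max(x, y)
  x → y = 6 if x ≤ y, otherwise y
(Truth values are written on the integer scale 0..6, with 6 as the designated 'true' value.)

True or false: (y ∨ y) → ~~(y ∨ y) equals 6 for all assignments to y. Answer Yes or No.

Yes

y = 0 ↦ 6
y = 1 ↦ 6
y = 2 ↦ 6
y = 3 ↦ 6
y = 4 ↦ 6
y = 5 ↦ 6
y = 6 ↦ 6
Every assignment gives a value ≥ 6.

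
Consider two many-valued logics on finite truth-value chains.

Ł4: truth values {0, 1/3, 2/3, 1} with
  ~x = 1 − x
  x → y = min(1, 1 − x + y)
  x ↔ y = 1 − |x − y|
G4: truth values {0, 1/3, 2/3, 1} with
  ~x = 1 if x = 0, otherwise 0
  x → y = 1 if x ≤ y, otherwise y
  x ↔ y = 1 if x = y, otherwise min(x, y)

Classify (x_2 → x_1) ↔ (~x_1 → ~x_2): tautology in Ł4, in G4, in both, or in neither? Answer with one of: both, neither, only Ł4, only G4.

only Ł4

In Ł4: every assignment gives 1 — tautology.
In G4: at x_1 = 1/3, x_2 = 2/3 the value is 1/3 — not a tautology.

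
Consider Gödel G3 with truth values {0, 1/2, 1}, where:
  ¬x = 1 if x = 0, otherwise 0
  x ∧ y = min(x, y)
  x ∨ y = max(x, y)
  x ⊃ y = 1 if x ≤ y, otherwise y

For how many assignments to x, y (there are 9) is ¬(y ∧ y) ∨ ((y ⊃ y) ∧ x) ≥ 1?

5

x = 0, y = 0 ↦ 1  ≥
x = 0, y = 1/2 ↦ 0  <
x = 0, y = 1 ↦ 0  <
x = 1/2, y = 0 ↦ 1  ≥
x = 1/2, y = 1/2 ↦ 1/2  <
x = 1/2, y = 1 ↦ 1/2  <
x = 1, y = 0 ↦ 1  ≥
x = 1, y = 1/2 ↦ 1  ≥
x = 1, y = 1 ↦ 1  ≥
So 5 of the 9 assignments meet the threshold.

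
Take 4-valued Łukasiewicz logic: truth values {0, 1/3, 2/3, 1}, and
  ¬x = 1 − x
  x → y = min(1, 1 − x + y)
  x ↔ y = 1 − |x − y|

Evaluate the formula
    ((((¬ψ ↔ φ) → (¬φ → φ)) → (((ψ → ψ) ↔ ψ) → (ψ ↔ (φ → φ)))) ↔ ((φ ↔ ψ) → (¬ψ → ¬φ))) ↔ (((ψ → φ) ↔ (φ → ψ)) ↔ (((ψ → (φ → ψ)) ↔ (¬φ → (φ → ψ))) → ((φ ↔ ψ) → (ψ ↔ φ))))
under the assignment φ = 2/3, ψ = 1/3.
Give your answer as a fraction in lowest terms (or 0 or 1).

¬ψ = ¬1/3 = 2/3
¬ψ ↔ φ = 2/3 ↔ 2/3 = 1
¬φ = ¬2/3 = 1/3
¬φ → φ = 1/3 → 2/3 = 1
(¬ψ ↔ φ) → (¬φ → φ) = 1 → 1 = 1
ψ → ψ = 1/3 → 1/3 = 1
(ψ → ψ) ↔ ψ = 1 ↔ 1/3 = 1/3
φ → φ = 2/3 → 2/3 = 1
ψ ↔ (φ → φ) = 1/3 ↔ 1 = 1/3
((ψ → ψ) ↔ ψ) → (ψ ↔ (φ → φ)) = 1/3 → 1/3 = 1
((¬ψ ↔ φ) → (¬φ → φ)) → (((ψ → ψ) ↔ ψ) → (ψ ↔ (φ → φ))) = 1 → 1 = 1
φ ↔ ψ = 2/3 ↔ 1/3 = 2/3
¬ψ = ¬1/3 = 2/3
¬φ = ¬2/3 = 1/3
¬ψ → ¬φ = 2/3 → 1/3 = 2/3
(φ ↔ ψ) → (¬ψ → ¬φ) = 2/3 → 2/3 = 1
(((¬ψ ↔ φ) → (¬φ → φ)) → (((ψ → ψ) ↔ ψ) → (ψ ↔ (φ → φ)))) ↔ ((φ ↔ ψ) → (¬ψ → ¬φ)) = 1 ↔ 1 = 1
ψ → φ = 1/3 → 2/3 = 1
φ → ψ = 2/3 → 1/3 = 2/3
(ψ → φ) ↔ (φ → ψ) = 1 ↔ 2/3 = 2/3
φ → ψ = 2/3 → 1/3 = 2/3
ψ → (φ → ψ) = 1/3 → 2/3 = 1
¬φ = ¬2/3 = 1/3
φ → ψ = 2/3 → 1/3 = 2/3
¬φ → (φ → ψ) = 1/3 → 2/3 = 1
(ψ → (φ → ψ)) ↔ (¬φ → (φ → ψ)) = 1 ↔ 1 = 1
φ ↔ ψ = 2/3 ↔ 1/3 = 2/3
ψ ↔ φ = 1/3 ↔ 2/3 = 2/3
(φ ↔ ψ) → (ψ ↔ φ) = 2/3 → 2/3 = 1
((ψ → (φ → ψ)) ↔ (¬φ → (φ → ψ))) → ((φ ↔ ψ) → (ψ ↔ φ)) = 1 → 1 = 1
((ψ → φ) ↔ (φ → ψ)) ↔ (((ψ → (φ → ψ)) ↔ (¬φ → (φ → ψ))) → ((φ ↔ ψ) → (ψ ↔ φ))) = 2/3 ↔ 1 = 2/3
((((¬ψ ↔ φ) → (¬φ → φ)) → (((ψ → ψ) ↔ ψ) → (ψ ↔ (φ → φ)))) ↔ ((φ ↔ ψ) → (¬ψ → ¬φ))) ↔ (((ψ → φ) ↔ (φ → ψ)) ↔ (((ψ → (φ → ψ)) ↔ (¬φ → (φ → ψ))) → ((φ ↔ ψ) → (ψ ↔ φ)))) = 1 ↔ 2/3 = 2/3

2/3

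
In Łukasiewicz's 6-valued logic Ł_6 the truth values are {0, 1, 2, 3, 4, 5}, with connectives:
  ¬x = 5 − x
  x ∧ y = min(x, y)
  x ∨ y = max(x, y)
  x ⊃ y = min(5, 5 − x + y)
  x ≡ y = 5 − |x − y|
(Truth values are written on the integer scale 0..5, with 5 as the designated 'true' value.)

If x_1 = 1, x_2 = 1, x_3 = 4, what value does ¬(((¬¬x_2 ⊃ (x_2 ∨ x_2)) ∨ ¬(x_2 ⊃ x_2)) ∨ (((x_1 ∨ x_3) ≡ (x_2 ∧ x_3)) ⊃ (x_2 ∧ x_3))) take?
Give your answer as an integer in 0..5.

¬x_2 = ¬1 = 4
¬¬x_2 = ¬4 = 1
x_2 ∨ x_2 = 1 ∨ 1 = 1
¬¬x_2 ⊃ (x_2 ∨ x_2) = 1 ⊃ 1 = 5
x_2 ⊃ x_2 = 1 ⊃ 1 = 5
¬(x_2 ⊃ x_2) = ¬5 = 0
(¬¬x_2 ⊃ (x_2 ∨ x_2)) ∨ ¬(x_2 ⊃ x_2) = 5 ∨ 0 = 5
x_1 ∨ x_3 = 1 ∨ 4 = 4
x_2 ∧ x_3 = 1 ∧ 4 = 1
(x_1 ∨ x_3) ≡ (x_2 ∧ x_3) = 4 ≡ 1 = 2
x_2 ∧ x_3 = 1 ∧ 4 = 1
((x_1 ∨ x_3) ≡ (x_2 ∧ x_3)) ⊃ (x_2 ∧ x_3) = 2 ⊃ 1 = 4
((¬¬x_2 ⊃ (x_2 ∨ x_2)) ∨ ¬(x_2 ⊃ x_2)) ∨ (((x_1 ∨ x_3) ≡ (x_2 ∧ x_3)) ⊃ (x_2 ∧ x_3)) = 5 ∨ 4 = 5
¬(((¬¬x_2 ⊃ (x_2 ∨ x_2)) ∨ ¬(x_2 ⊃ x_2)) ∨ (((x_1 ∨ x_3) ≡ (x_2 ∧ x_3)) ⊃ (x_2 ∧ x_3))) = ¬5 = 0

0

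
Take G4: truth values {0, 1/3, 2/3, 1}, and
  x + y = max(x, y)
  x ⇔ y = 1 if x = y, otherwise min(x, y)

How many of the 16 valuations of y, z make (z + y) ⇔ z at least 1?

10

y = 0, z = 0 ↦ 1  ≥
y = 0, z = 1/3 ↦ 1  ≥
y = 0, z = 2/3 ↦ 1  ≥
y = 0, z = 1 ↦ 1  ≥
y = 1/3, z = 0 ↦ 0  <
y = 1/3, z = 1/3 ↦ 1  ≥
y = 1/3, z = 2/3 ↦ 1  ≥
y = 1/3, z = 1 ↦ 1  ≥
y = 2/3, z = 0 ↦ 0  <
y = 2/3, z = 1/3 ↦ 1/3  <
y = 2/3, z = 2/3 ↦ 1  ≥
y = 2/3, z = 1 ↦ 1  ≥
y = 1, z = 0 ↦ 0  <
y = 1, z = 1/3 ↦ 1/3  <
y = 1, z = 2/3 ↦ 2/3  <
y = 1, z = 1 ↦ 1  ≥
So 10 of the 16 assignments meet the threshold.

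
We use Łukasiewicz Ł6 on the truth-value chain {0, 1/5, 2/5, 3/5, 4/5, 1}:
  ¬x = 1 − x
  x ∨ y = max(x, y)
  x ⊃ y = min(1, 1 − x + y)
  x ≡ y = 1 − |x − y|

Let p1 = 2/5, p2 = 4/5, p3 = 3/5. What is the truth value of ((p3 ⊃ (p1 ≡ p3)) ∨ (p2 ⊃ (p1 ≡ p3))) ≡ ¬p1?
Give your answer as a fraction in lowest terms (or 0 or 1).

p1 ≡ p3 = 2/5 ≡ 3/5 = 4/5
p3 ⊃ (p1 ≡ p3) = 3/5 ⊃ 4/5 = 1
p1 ≡ p3 = 2/5 ≡ 3/5 = 4/5
p2 ⊃ (p1 ≡ p3) = 4/5 ⊃ 4/5 = 1
(p3 ⊃ (p1 ≡ p3)) ∨ (p2 ⊃ (p1 ≡ p3)) = 1 ∨ 1 = 1
¬p1 = ¬2/5 = 3/5
((p3 ⊃ (p1 ≡ p3)) ∨ (p2 ⊃ (p1 ≡ p3))) ≡ ¬p1 = 1 ≡ 3/5 = 3/5

3/5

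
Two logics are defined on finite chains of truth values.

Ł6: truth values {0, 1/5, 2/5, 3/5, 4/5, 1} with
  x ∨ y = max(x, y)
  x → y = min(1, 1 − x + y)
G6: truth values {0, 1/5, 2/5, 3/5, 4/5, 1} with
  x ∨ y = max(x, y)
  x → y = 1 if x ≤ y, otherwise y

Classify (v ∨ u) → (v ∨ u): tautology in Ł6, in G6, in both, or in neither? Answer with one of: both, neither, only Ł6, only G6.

both

In Ł6: every assignment gives 1 — tautology.
In G6: every assignment gives 1 — tautology.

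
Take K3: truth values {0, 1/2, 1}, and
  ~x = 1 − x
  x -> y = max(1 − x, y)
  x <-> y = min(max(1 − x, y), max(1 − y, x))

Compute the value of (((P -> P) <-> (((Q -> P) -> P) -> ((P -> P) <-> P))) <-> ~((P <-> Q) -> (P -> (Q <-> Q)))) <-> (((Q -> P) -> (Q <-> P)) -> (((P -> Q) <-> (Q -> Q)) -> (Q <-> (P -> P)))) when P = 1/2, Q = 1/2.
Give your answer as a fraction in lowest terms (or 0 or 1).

1/2

P -> P = 1/2 -> 1/2 = 1/2
Q -> P = 1/2 -> 1/2 = 1/2
(Q -> P) -> P = 1/2 -> 1/2 = 1/2
P -> P = 1/2 -> 1/2 = 1/2
(P -> P) <-> P = 1/2 <-> 1/2 = 1/2
((Q -> P) -> P) -> ((P -> P) <-> P) = 1/2 -> 1/2 = 1/2
(P -> P) <-> (((Q -> P) -> P) -> ((P -> P) <-> P)) = 1/2 <-> 1/2 = 1/2
P <-> Q = 1/2 <-> 1/2 = 1/2
Q <-> Q = 1/2 <-> 1/2 = 1/2
P -> (Q <-> Q) = 1/2 -> 1/2 = 1/2
(P <-> Q) -> (P -> (Q <-> Q)) = 1/2 -> 1/2 = 1/2
~((P <-> Q) -> (P -> (Q <-> Q))) = ~1/2 = 1/2
((P -> P) <-> (((Q -> P) -> P) -> ((P -> P) <-> P))) <-> ~((P <-> Q) -> (P -> (Q <-> Q))) = 1/2 <-> 1/2 = 1/2
Q -> P = 1/2 -> 1/2 = 1/2
Q <-> P = 1/2 <-> 1/2 = 1/2
(Q -> P) -> (Q <-> P) = 1/2 -> 1/2 = 1/2
P -> Q = 1/2 -> 1/2 = 1/2
Q -> Q = 1/2 -> 1/2 = 1/2
(P -> Q) <-> (Q -> Q) = 1/2 <-> 1/2 = 1/2
P -> P = 1/2 -> 1/2 = 1/2
Q <-> (P -> P) = 1/2 <-> 1/2 = 1/2
((P -> Q) <-> (Q -> Q)) -> (Q <-> (P -> P)) = 1/2 -> 1/2 = 1/2
((Q -> P) -> (Q <-> P)) -> (((P -> Q) <-> (Q -> Q)) -> (Q <-> (P -> P))) = 1/2 -> 1/2 = 1/2
(((P -> P) <-> (((Q -> P) -> P) -> ((P -> P) <-> P))) <-> ~((P <-> Q) -> (P -> (Q <-> Q)))) <-> (((Q -> P) -> (Q <-> P)) -> (((P -> Q) <-> (Q -> Q)) -> (Q <-> (P -> P)))) = 1/2 <-> 1/2 = 1/2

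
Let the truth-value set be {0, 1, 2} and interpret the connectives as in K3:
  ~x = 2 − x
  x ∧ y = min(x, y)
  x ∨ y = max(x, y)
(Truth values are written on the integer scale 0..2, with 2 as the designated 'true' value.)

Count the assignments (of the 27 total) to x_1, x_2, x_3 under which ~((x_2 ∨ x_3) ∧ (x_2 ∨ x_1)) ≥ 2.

value 2: 5 assignments (counts)
value 1: 11 assignments
value 0: 11 assignments
So 5 of the 27 assignments meet the threshold.

5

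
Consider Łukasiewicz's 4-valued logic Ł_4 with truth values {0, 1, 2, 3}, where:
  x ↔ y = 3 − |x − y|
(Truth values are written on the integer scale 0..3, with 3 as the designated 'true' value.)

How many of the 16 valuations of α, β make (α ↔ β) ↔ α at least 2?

11

α = 0, β = 0 ↦ 0  <
α = 0, β = 1 ↦ 1  <
α = 0, β = 2 ↦ 2  ≥
α = 0, β = 3 ↦ 3  ≥
α = 1, β = 0 ↦ 2  ≥
α = 1, β = 1 ↦ 1  <
α = 1, β = 2 ↦ 2  ≥
α = 1, β = 3 ↦ 3  ≥
α = 2, β = 0 ↦ 2  ≥
α = 2, β = 1 ↦ 3  ≥
α = 2, β = 2 ↦ 2  ≥
α = 2, β = 3 ↦ 3  ≥
α = 3, β = 0 ↦ 0  <
α = 3, β = 1 ↦ 1  <
α = 3, β = 2 ↦ 2  ≥
α = 3, β = 3 ↦ 3  ≥
So 11 of the 16 assignments meet the threshold.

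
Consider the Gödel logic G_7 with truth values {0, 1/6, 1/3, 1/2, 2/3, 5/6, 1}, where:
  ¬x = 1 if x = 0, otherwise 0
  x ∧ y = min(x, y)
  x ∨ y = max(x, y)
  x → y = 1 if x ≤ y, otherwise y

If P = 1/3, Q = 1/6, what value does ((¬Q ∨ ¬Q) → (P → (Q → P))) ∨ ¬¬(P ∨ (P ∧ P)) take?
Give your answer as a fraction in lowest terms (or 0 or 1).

1

¬Q = ¬1/6 = 0
¬Q = ¬1/6 = 0
¬Q ∨ ¬Q = 0 ∨ 0 = 0
Q → P = 1/6 → 1/3 = 1
P → (Q → P) = 1/3 → 1 = 1
(¬Q ∨ ¬Q) → (P → (Q → P)) = 0 → 1 = 1
P ∧ P = 1/3 ∧ 1/3 = 1/3
P ∨ (P ∧ P) = 1/3 ∨ 1/3 = 1/3
¬(P ∨ (P ∧ P)) = ¬1/3 = 0
¬¬(P ∨ (P ∧ P)) = ¬0 = 1
((¬Q ∨ ¬Q) → (P → (Q → P))) ∨ ¬¬(P ∨ (P ∧ P)) = 1 ∨ 1 = 1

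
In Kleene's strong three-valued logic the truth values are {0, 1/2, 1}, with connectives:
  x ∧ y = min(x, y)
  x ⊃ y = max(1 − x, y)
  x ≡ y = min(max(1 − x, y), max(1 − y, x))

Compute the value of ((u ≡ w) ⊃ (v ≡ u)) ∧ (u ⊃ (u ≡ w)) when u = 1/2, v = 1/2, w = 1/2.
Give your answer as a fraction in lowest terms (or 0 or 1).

1/2

u ≡ w = 1/2 ≡ 1/2 = 1/2
v ≡ u = 1/2 ≡ 1/2 = 1/2
(u ≡ w) ⊃ (v ≡ u) = 1/2 ⊃ 1/2 = 1/2
u ≡ w = 1/2 ≡ 1/2 = 1/2
u ⊃ (u ≡ w) = 1/2 ⊃ 1/2 = 1/2
((u ≡ w) ⊃ (v ≡ u)) ∧ (u ⊃ (u ≡ w)) = 1/2 ∧ 1/2 = 1/2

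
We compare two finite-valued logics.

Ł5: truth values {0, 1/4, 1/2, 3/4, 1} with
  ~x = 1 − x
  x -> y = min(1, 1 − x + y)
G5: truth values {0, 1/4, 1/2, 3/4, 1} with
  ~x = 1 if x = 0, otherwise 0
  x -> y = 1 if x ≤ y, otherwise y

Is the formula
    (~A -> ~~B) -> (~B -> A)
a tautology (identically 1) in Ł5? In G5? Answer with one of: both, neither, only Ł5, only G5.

In Ł5: every assignment gives 1 — tautology.
In G5: at A = 1/4, B = 0 the value is 1/4 — not a tautology.

only Ł5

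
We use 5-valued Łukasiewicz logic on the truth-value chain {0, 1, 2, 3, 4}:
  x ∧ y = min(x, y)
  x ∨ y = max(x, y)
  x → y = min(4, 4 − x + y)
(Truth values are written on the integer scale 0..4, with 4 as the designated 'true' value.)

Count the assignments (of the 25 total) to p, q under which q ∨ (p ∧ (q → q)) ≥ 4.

9

value 4: 9 assignments (counts)
value 3: 7 assignments
value 2: 5 assignments
value 1: 3 assignments
value 0: 1 assignment
So 9 of the 25 assignments meet the threshold.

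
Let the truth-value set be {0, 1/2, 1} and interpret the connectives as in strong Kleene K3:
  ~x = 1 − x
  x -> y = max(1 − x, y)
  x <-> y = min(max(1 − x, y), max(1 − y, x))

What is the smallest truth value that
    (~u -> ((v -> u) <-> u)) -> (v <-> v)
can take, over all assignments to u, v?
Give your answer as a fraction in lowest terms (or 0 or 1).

1/2

Take u = 0, v = 1/2:
~u = ~0 = 1
v -> u = 1/2 -> 0 = 1/2
(v -> u) <-> u = 1/2 <-> 0 = 1/2
~u -> ((v -> u) <-> u) = 1 -> 1/2 = 1/2
v <-> v = 1/2 <-> 1/2 = 1/2
(~u -> ((v -> u) <-> u)) -> (v <-> v) = 1/2 -> 1/2 = 1/2
No assignment yields a value below 1/2, so this is the minimum.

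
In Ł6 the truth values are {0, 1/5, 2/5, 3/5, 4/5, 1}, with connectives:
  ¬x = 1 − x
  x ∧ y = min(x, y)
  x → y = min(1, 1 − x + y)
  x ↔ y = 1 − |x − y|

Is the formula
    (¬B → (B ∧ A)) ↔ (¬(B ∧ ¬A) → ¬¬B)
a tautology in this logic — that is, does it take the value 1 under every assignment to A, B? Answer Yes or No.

Counterexample: take A = 0, B = 1/5.
¬B = ¬1/5 = 4/5
B ∧ A = 1/5 ∧ 0 = 0
¬B → (B ∧ A) = 4/5 → 0 = 1/5
¬A = ¬0 = 1
B ∧ ¬A = 1/5 ∧ 1 = 1/5
¬(B ∧ ¬A) = ¬1/5 = 4/5
¬B = ¬1/5 = 4/5
¬¬B = ¬4/5 = 1/5
¬(B ∧ ¬A) → ¬¬B = 4/5 → 1/5 = 2/5
(¬B → (B ∧ A)) ↔ (¬(B ∧ ¬A) → ¬¬B) = 1/5 ↔ 2/5 = 4/5
This gives 4/5 ≠ 1.

No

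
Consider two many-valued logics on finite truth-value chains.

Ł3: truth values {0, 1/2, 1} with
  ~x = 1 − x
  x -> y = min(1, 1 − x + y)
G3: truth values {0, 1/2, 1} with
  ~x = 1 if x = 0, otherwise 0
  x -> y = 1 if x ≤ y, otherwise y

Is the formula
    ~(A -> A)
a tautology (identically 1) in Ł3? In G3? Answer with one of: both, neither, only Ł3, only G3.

neither

In Ł3: at A = 0 the value is 0 — not a tautology.
In G3: at A = 0 the value is 0 — not a tautology.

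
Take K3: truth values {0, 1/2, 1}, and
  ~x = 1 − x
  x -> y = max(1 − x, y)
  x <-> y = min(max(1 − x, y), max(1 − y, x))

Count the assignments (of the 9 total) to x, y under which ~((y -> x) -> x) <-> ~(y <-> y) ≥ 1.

3

x = 0, y = 0 ↦ 0  <
x = 0, y = 1/2 ↦ 1/2  <
x = 0, y = 1 ↦ 1  ≥
x = 1/2, y = 0 ↦ 1/2  <
x = 1/2, y = 1/2 ↦ 1/2  <
x = 1/2, y = 1 ↦ 1/2  <
x = 1, y = 0 ↦ 1  ≥
x = 1, y = 1/2 ↦ 1/2  <
x = 1, y = 1 ↦ 1  ≥
So 3 of the 9 assignments meet the threshold.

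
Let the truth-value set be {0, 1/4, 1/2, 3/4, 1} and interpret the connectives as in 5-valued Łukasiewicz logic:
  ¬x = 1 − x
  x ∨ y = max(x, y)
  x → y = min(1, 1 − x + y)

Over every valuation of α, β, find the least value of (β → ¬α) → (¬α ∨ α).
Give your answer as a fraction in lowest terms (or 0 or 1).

Take α = 1/2, β = 0:
¬α = ¬1/2 = 1/2
β → ¬α = 0 → 1/2 = 1
¬α = ¬1/2 = 1/2
¬α ∨ α = 1/2 ∨ 1/2 = 1/2
(β → ¬α) → (¬α ∨ α) = 1 → 1/2 = 1/2
No assignment yields a value below 1/2, so this is the minimum.

1/2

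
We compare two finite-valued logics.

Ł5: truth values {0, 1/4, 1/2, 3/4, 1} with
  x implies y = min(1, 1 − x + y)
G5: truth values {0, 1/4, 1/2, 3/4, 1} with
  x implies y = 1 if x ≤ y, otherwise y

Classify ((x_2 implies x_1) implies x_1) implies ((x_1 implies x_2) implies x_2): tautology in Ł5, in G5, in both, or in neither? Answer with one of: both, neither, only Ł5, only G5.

In Ł5: every assignment gives 1 — tautology.
In G5: at x_1 = 0, x_2 = 1/4 the value is 1/4 — not a tautology.

only Ł5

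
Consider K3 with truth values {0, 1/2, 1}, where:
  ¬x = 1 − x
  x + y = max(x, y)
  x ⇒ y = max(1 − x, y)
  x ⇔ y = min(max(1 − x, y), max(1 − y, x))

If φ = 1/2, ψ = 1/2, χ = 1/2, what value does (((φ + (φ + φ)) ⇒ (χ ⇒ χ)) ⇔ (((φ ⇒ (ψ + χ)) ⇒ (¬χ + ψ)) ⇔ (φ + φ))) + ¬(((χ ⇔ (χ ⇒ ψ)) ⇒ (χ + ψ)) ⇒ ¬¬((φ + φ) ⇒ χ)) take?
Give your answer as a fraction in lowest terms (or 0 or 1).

φ + φ = 1/2 + 1/2 = 1/2
φ + (φ + φ) = 1/2 + 1/2 = 1/2
χ ⇒ χ = 1/2 ⇒ 1/2 = 1/2
(φ + (φ + φ)) ⇒ (χ ⇒ χ) = 1/2 ⇒ 1/2 = 1/2
ψ + χ = 1/2 + 1/2 = 1/2
φ ⇒ (ψ + χ) = 1/2 ⇒ 1/2 = 1/2
¬χ = ¬1/2 = 1/2
¬χ + ψ = 1/2 + 1/2 = 1/2
(φ ⇒ (ψ + χ)) ⇒ (¬χ + ψ) = 1/2 ⇒ 1/2 = 1/2
φ + φ = 1/2 + 1/2 = 1/2
((φ ⇒ (ψ + χ)) ⇒ (¬χ + ψ)) ⇔ (φ + φ) = 1/2 ⇔ 1/2 = 1/2
((φ + (φ + φ)) ⇒ (χ ⇒ χ)) ⇔ (((φ ⇒ (ψ + χ)) ⇒ (¬χ + ψ)) ⇔ (φ + φ)) = 1/2 ⇔ 1/2 = 1/2
χ ⇒ ψ = 1/2 ⇒ 1/2 = 1/2
χ ⇔ (χ ⇒ ψ) = 1/2 ⇔ 1/2 = 1/2
χ + ψ = 1/2 + 1/2 = 1/2
(χ ⇔ (χ ⇒ ψ)) ⇒ (χ + ψ) = 1/2 ⇒ 1/2 = 1/2
φ + φ = 1/2 + 1/2 = 1/2
(φ + φ) ⇒ χ = 1/2 ⇒ 1/2 = 1/2
¬((φ + φ) ⇒ χ) = ¬1/2 = 1/2
¬¬((φ + φ) ⇒ χ) = ¬1/2 = 1/2
((χ ⇔ (χ ⇒ ψ)) ⇒ (χ + ψ)) ⇒ ¬¬((φ + φ) ⇒ χ) = 1/2 ⇒ 1/2 = 1/2
¬(((χ ⇔ (χ ⇒ ψ)) ⇒ (χ + ψ)) ⇒ ¬¬((φ + φ) ⇒ χ)) = ¬1/2 = 1/2
(((φ + (φ + φ)) ⇒ (χ ⇒ χ)) ⇔ (((φ ⇒ (ψ + χ)) ⇒ (¬χ + ψ)) ⇔ (φ + φ))) + ¬(((χ ⇔ (χ ⇒ ψ)) ⇒ (χ + ψ)) ⇒ ¬¬((φ + φ) ⇒ χ)) = 1/2 + 1/2 = 1/2

1/2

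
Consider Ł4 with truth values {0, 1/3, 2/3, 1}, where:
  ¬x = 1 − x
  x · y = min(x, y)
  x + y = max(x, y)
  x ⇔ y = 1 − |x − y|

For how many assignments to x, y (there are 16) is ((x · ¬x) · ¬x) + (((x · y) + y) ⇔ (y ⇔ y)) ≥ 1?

4

x = 0, y = 0 ↦ 0  <
x = 0, y = 1/3 ↦ 1/3  <
x = 0, y = 2/3 ↦ 2/3  <
x = 0, y = 1 ↦ 1  ≥
x = 1/3, y = 0 ↦ 1/3  <
x = 1/3, y = 1/3 ↦ 1/3  <
x = 1/3, y = 2/3 ↦ 2/3  <
x = 1/3, y = 1 ↦ 1  ≥
x = 2/3, y = 0 ↦ 1/3  <
x = 2/3, y = 1/3 ↦ 1/3  <
x = 2/3, y = 2/3 ↦ 2/3  <
x = 2/3, y = 1 ↦ 1  ≥
x = 1, y = 0 ↦ 0  <
x = 1, y = 1/3 ↦ 1/3  <
x = 1, y = 2/3 ↦ 2/3  <
x = 1, y = 1 ↦ 1  ≥
So 4 of the 16 assignments meet the threshold.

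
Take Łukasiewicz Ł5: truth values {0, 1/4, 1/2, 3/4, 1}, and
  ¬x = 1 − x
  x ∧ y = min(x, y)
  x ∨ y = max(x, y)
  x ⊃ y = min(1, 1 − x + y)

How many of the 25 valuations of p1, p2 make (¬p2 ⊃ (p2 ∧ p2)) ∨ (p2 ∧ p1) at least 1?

value 1: 15 assignments (counts)
value 1/2: 5 assignments
value 0: 5 assignments
So 15 of the 25 assignments meet the threshold.

15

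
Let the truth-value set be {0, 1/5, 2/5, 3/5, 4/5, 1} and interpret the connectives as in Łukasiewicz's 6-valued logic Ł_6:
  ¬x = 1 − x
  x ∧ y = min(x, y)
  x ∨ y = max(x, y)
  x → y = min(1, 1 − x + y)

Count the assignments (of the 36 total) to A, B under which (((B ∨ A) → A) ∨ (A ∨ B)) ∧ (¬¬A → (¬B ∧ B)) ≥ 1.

4

value 1: 4 assignments (counts)
value 4/5: 11 assignments
value 3/5: 9 assignments
value 2/5: 6 assignments
value 1/5: 4 assignments
value 0: 2 assignments
So 4 of the 36 assignments meet the threshold.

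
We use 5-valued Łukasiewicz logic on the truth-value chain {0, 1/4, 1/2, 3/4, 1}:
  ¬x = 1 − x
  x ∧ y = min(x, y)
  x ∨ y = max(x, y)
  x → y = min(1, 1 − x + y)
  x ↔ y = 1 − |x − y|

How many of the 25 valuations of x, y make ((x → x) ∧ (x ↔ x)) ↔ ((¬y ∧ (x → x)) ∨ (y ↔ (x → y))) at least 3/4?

value 1: 13 assignments (counts)
value 3/4: 9 assignments (counts)
value 1/2: 3 assignments
So 22 of the 25 assignments meet the threshold.

22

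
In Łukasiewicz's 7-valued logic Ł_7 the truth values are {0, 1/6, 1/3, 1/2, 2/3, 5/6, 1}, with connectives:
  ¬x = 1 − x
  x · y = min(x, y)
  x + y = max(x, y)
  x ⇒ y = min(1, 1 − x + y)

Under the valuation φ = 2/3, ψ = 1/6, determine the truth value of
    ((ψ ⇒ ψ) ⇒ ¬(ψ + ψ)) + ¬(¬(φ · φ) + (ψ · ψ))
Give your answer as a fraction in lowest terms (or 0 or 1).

5/6

ψ ⇒ ψ = 1/6 ⇒ 1/6 = 1
ψ + ψ = 1/6 + 1/6 = 1/6
¬(ψ + ψ) = ¬1/6 = 5/6
(ψ ⇒ ψ) ⇒ ¬(ψ + ψ) = 1 ⇒ 5/6 = 5/6
φ · φ = 2/3 · 2/3 = 2/3
¬(φ · φ) = ¬2/3 = 1/3
ψ · ψ = 1/6 · 1/6 = 1/6
¬(φ · φ) + (ψ · ψ) = 1/3 + 1/6 = 1/3
¬(¬(φ · φ) + (ψ · ψ)) = ¬1/3 = 2/3
((ψ ⇒ ψ) ⇒ ¬(ψ + ψ)) + ¬(¬(φ · φ) + (ψ · ψ)) = 5/6 + 2/3 = 5/6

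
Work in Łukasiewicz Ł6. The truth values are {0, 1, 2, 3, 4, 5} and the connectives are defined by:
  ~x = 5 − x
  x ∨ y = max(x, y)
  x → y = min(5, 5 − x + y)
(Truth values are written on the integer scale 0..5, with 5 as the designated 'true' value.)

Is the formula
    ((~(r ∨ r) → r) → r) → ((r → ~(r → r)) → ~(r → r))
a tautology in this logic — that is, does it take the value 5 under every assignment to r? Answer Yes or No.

No

Counterexample: take r = 0.
r ∨ r = 0 ∨ 0 = 0
~(r ∨ r) = ~0 = 5
~(r ∨ r) → r = 5 → 0 = 0
(~(r ∨ r) → r) → r = 0 → 0 = 5
r → r = 0 → 0 = 5
~(r → r) = ~5 = 0
r → ~(r → r) = 0 → 0 = 5
r → r = 0 → 0 = 5
~(r → r) = ~5 = 0
(r → ~(r → r)) → ~(r → r) = 5 → 0 = 0
((~(r ∨ r) → r) → r) → ((r → ~(r → r)) → ~(r → r)) = 5 → 0 = 0
This gives 0 ≠ 5.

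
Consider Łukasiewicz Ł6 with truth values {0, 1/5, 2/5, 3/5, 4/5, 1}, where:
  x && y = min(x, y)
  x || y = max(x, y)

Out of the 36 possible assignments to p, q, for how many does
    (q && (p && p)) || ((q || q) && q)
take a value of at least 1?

6

value 1: 6 assignments (counts)
value 4/5: 6 assignments
value 3/5: 6 assignments
value 2/5: 6 assignments
value 1/5: 6 assignments
value 0: 6 assignments
So 6 of the 36 assignments meet the threshold.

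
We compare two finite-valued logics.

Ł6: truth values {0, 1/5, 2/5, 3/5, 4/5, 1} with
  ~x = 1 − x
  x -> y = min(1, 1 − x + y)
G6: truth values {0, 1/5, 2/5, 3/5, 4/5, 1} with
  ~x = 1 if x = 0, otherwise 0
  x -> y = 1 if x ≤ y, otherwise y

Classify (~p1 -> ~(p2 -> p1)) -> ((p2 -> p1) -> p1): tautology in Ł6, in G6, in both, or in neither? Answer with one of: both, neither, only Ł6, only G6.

only Ł6

In Ł6: every assignment gives 1 — tautology.
In G6: at p1 = 1/5, p2 = 0 the value is 1/5 — not a tautology.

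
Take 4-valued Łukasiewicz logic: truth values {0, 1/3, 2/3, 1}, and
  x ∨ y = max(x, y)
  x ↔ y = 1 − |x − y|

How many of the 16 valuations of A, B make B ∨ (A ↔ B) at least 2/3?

A = 0, B = 0 ↦ 1  ≥
A = 0, B = 1/3 ↦ 2/3  ≥
A = 0, B = 2/3 ↦ 2/3  ≥
A = 0, B = 1 ↦ 1  ≥
A = 1/3, B = 0 ↦ 2/3  ≥
A = 1/3, B = 1/3 ↦ 1  ≥
A = 1/3, B = 2/3 ↦ 2/3  ≥
A = 1/3, B = 1 ↦ 1  ≥
A = 2/3, B = 0 ↦ 1/3  <
A = 2/3, B = 1/3 ↦ 2/3  ≥
A = 2/3, B = 2/3 ↦ 1  ≥
A = 2/3, B = 1 ↦ 1  ≥
A = 1, B = 0 ↦ 0  <
A = 1, B = 1/3 ↦ 1/3  <
A = 1, B = 2/3 ↦ 2/3  ≥
A = 1, B = 1 ↦ 1  ≥
So 13 of the 16 assignments meet the threshold.

13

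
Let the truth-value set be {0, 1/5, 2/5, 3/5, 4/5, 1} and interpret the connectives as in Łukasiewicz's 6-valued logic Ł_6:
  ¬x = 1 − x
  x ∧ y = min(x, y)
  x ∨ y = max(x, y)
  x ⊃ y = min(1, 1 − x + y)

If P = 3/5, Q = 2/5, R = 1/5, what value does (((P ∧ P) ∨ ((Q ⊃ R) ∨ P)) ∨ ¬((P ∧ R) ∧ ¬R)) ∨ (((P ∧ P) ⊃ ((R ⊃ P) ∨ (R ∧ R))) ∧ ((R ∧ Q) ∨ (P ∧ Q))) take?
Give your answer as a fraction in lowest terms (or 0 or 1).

4/5

P ∧ P = 3/5 ∧ 3/5 = 3/5
Q ⊃ R = 2/5 ⊃ 1/5 = 4/5
(Q ⊃ R) ∨ P = 4/5 ∨ 3/5 = 4/5
(P ∧ P) ∨ ((Q ⊃ R) ∨ P) = 3/5 ∨ 4/5 = 4/5
P ∧ R = 3/5 ∧ 1/5 = 1/5
¬R = ¬1/5 = 4/5
(P ∧ R) ∧ ¬R = 1/5 ∧ 4/5 = 1/5
¬((P ∧ R) ∧ ¬R) = ¬1/5 = 4/5
((P ∧ P) ∨ ((Q ⊃ R) ∨ P)) ∨ ¬((P ∧ R) ∧ ¬R) = 4/5 ∨ 4/5 = 4/5
P ∧ P = 3/5 ∧ 3/5 = 3/5
R ⊃ P = 1/5 ⊃ 3/5 = 1
R ∧ R = 1/5 ∧ 1/5 = 1/5
(R ⊃ P) ∨ (R ∧ R) = 1 ∨ 1/5 = 1
(P ∧ P) ⊃ ((R ⊃ P) ∨ (R ∧ R)) = 3/5 ⊃ 1 = 1
R ∧ Q = 1/5 ∧ 2/5 = 1/5
P ∧ Q = 3/5 ∧ 2/5 = 2/5
(R ∧ Q) ∨ (P ∧ Q) = 1/5 ∨ 2/5 = 2/5
((P ∧ P) ⊃ ((R ⊃ P) ∨ (R ∧ R))) ∧ ((R ∧ Q) ∨ (P ∧ Q)) = 1 ∧ 2/5 = 2/5
(((P ∧ P) ∨ ((Q ⊃ R) ∨ P)) ∨ ¬((P ∧ R) ∧ ¬R)) ∨ (((P ∧ P) ⊃ ((R ⊃ P) ∨ (R ∧ R))) ∧ ((R ∧ Q) ∨ (P ∧ Q))) = 4/5 ∨ 2/5 = 4/5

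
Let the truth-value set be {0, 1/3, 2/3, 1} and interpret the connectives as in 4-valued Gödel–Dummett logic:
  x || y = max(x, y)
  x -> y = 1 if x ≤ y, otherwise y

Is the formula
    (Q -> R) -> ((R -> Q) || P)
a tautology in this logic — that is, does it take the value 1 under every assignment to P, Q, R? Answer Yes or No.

No

Counterexample: take P = 0, Q = 0, R = 1/3.
Q -> R = 0 -> 1/3 = 1
R -> Q = 1/3 -> 0 = 0
(R -> Q) || P = 0 || 0 = 0
(Q -> R) -> ((R -> Q) || P) = 1 -> 0 = 0
This gives 0 ≠ 1.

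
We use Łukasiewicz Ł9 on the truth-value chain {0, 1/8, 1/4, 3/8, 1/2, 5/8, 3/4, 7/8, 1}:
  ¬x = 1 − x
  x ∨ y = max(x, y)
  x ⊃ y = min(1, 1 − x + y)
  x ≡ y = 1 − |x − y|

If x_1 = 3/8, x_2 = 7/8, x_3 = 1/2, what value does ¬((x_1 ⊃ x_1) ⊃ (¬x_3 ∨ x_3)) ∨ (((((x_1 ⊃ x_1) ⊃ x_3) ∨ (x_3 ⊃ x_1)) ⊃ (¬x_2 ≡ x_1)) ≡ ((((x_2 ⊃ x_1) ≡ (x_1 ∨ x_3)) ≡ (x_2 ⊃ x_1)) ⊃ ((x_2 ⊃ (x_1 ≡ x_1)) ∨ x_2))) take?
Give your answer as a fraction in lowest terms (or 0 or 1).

x_1 ⊃ x_1 = 3/8 ⊃ 3/8 = 1
¬x_3 = ¬1/2 = 1/2
¬x_3 ∨ x_3 = 1/2 ∨ 1/2 = 1/2
(x_1 ⊃ x_1) ⊃ (¬x_3 ∨ x_3) = 1 ⊃ 1/2 = 1/2
¬((x_1 ⊃ x_1) ⊃ (¬x_3 ∨ x_3)) = ¬1/2 = 1/2
x_1 ⊃ x_1 = 3/8 ⊃ 3/8 = 1
(x_1 ⊃ x_1) ⊃ x_3 = 1 ⊃ 1/2 = 1/2
x_3 ⊃ x_1 = 1/2 ⊃ 3/8 = 7/8
((x_1 ⊃ x_1) ⊃ x_3) ∨ (x_3 ⊃ x_1) = 1/2 ∨ 7/8 = 7/8
¬x_2 = ¬7/8 = 1/8
¬x_2 ≡ x_1 = 1/8 ≡ 3/8 = 3/4
(((x_1 ⊃ x_1) ⊃ x_3) ∨ (x_3 ⊃ x_1)) ⊃ (¬x_2 ≡ x_1) = 7/8 ⊃ 3/4 = 7/8
x_2 ⊃ x_1 = 7/8 ⊃ 3/8 = 1/2
x_1 ∨ x_3 = 3/8 ∨ 1/2 = 1/2
(x_2 ⊃ x_1) ≡ (x_1 ∨ x_3) = 1/2 ≡ 1/2 = 1
x_2 ⊃ x_1 = 7/8 ⊃ 3/8 = 1/2
((x_2 ⊃ x_1) ≡ (x_1 ∨ x_3)) ≡ (x_2 ⊃ x_1) = 1 ≡ 1/2 = 1/2
x_1 ≡ x_1 = 3/8 ≡ 3/8 = 1
x_2 ⊃ (x_1 ≡ x_1) = 7/8 ⊃ 1 = 1
(x_2 ⊃ (x_1 ≡ x_1)) ∨ x_2 = 1 ∨ 7/8 = 1
(((x_2 ⊃ x_1) ≡ (x_1 ∨ x_3)) ≡ (x_2 ⊃ x_1)) ⊃ ((x_2 ⊃ (x_1 ≡ x_1)) ∨ x_2) = 1/2 ⊃ 1 = 1
((((x_1 ⊃ x_1) ⊃ x_3) ∨ (x_3 ⊃ x_1)) ⊃ (¬x_2 ≡ x_1)) ≡ ((((x_2 ⊃ x_1) ≡ (x_1 ∨ x_3)) ≡ (x_2 ⊃ x_1)) ⊃ ((x_2 ⊃ (x_1 ≡ x_1)) ∨ x_2)) = 7/8 ≡ 1 = 7/8
¬((x_1 ⊃ x_1) ⊃ (¬x_3 ∨ x_3)) ∨ (((((x_1 ⊃ x_1) ⊃ x_3) ∨ (x_3 ⊃ x_1)) ⊃ (¬x_2 ≡ x_1)) ≡ ((((x_2 ⊃ x_1) ≡ (x_1 ∨ x_3)) ≡ (x_2 ⊃ x_1)) ⊃ ((x_2 ⊃ (x_1 ≡ x_1)) ∨ x_2))) = 1/2 ∨ 7/8 = 7/8

7/8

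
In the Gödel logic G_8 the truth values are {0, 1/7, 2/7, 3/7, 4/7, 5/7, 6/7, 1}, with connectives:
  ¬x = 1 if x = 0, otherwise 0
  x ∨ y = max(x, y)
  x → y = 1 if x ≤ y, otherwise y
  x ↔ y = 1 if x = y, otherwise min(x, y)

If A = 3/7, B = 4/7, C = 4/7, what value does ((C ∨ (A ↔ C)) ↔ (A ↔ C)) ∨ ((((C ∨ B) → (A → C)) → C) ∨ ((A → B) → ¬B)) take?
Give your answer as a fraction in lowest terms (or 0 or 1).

A ↔ C = 3/7 ↔ 4/7 = 3/7
C ∨ (A ↔ C) = 4/7 ∨ 3/7 = 4/7
A ↔ C = 3/7 ↔ 4/7 = 3/7
(C ∨ (A ↔ C)) ↔ (A ↔ C) = 4/7 ↔ 3/7 = 3/7
C ∨ B = 4/7 ∨ 4/7 = 4/7
A → C = 3/7 → 4/7 = 1
(C ∨ B) → (A → C) = 4/7 → 1 = 1
((C ∨ B) → (A → C)) → C = 1 → 4/7 = 4/7
A → B = 3/7 → 4/7 = 1
¬B = ¬4/7 = 0
(A → B) → ¬B = 1 → 0 = 0
(((C ∨ B) → (A → C)) → C) ∨ ((A → B) → ¬B) = 4/7 ∨ 0 = 4/7
((C ∨ (A ↔ C)) ↔ (A ↔ C)) ∨ ((((C ∨ B) → (A → C)) → C) ∨ ((A → B) → ¬B)) = 3/7 ∨ 4/7 = 4/7

4/7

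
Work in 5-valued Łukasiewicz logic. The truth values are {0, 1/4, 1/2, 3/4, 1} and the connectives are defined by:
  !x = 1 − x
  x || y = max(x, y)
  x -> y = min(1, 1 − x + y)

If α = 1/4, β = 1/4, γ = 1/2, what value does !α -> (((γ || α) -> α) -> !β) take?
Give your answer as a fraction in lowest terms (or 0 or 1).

!α = !1/4 = 3/4
γ || α = 1/2 || 1/4 = 1/2
(γ || α) -> α = 1/2 -> 1/4 = 3/4
!β = !1/4 = 3/4
((γ || α) -> α) -> !β = 3/4 -> 3/4 = 1
!α -> (((γ || α) -> α) -> !β) = 3/4 -> 1 = 1

1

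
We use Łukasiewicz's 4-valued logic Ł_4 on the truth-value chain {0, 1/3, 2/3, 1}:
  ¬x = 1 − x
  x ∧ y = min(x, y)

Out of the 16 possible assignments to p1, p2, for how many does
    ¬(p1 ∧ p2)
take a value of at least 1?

7

p1 = 0, p2 = 0 ↦ 1  ≥
p1 = 0, p2 = 1/3 ↦ 1  ≥
p1 = 0, p2 = 2/3 ↦ 1  ≥
p1 = 0, p2 = 1 ↦ 1  ≥
p1 = 1/3, p2 = 0 ↦ 1  ≥
p1 = 1/3, p2 = 1/3 ↦ 2/3  <
p1 = 1/3, p2 = 2/3 ↦ 2/3  <
p1 = 1/3, p2 = 1 ↦ 2/3  <
p1 = 2/3, p2 = 0 ↦ 1  ≥
p1 = 2/3, p2 = 1/3 ↦ 2/3  <
p1 = 2/3, p2 = 2/3 ↦ 1/3  <
p1 = 2/3, p2 = 1 ↦ 1/3  <
p1 = 1, p2 = 0 ↦ 1  ≥
p1 = 1, p2 = 1/3 ↦ 2/3  <
p1 = 1, p2 = 2/3 ↦ 1/3  <
p1 = 1, p2 = 1 ↦ 0  <
So 7 of the 16 assignments meet the threshold.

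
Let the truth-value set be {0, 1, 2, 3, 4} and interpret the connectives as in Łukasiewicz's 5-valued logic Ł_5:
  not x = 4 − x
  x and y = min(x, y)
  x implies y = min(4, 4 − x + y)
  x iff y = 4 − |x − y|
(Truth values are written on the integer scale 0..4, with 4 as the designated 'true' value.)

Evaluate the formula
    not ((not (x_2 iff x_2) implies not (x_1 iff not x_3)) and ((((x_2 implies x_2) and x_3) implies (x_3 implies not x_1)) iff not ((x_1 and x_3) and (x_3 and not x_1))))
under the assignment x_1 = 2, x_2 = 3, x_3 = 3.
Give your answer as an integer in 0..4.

2

x_2 iff x_2 = 3 iff 3 = 4
not (x_2 iff x_2) = not 4 = 0
not x_3 = not 3 = 1
x_1 iff not x_3 = 2 iff 1 = 3
not (x_1 iff not x_3) = not 3 = 1
not (x_2 iff x_2) implies not (x_1 iff not x_3) = 0 implies 1 = 4
x_2 implies x_2 = 3 implies 3 = 4
(x_2 implies x_2) and x_3 = 4 and 3 = 3
not x_1 = not 2 = 2
x_3 implies not x_1 = 3 implies 2 = 3
((x_2 implies x_2) and x_3) implies (x_3 implies not x_1) = 3 implies 3 = 4
x_1 and x_3 = 2 and 3 = 2
not x_1 = not 2 = 2
x_3 and not x_1 = 3 and 2 = 2
(x_1 and x_3) and (x_3 and not x_1) = 2 and 2 = 2
not ((x_1 and x_3) and (x_3 and not x_1)) = not 2 = 2
(((x_2 implies x_2) and x_3) implies (x_3 implies not x_1)) iff not ((x_1 and x_3) and (x_3 and not x_1)) = 4 iff 2 = 2
(not (x_2 iff x_2) implies not (x_1 iff not x_3)) and ((((x_2 implies x_2) and x_3) implies (x_3 implies not x_1)) iff not ((x_1 and x_3) and (x_3 and not x_1))) = 4 and 2 = 2
not ((not (x_2 iff x_2) implies not (x_1 iff not x_3)) and ((((x_2 implies x_2) and x_3) implies (x_3 implies not x_1)) iff not ((x_1 and x_3) and (x_3 and not x_1)))) = not 2 = 2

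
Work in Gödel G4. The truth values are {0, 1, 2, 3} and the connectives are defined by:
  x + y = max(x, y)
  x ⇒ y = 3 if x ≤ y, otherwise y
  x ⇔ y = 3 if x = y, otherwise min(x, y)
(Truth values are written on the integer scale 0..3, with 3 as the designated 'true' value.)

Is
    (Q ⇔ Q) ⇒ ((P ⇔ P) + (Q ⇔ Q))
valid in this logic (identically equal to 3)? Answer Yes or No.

P = 0, Q = 0 ↦ 3
P = 0, Q = 1 ↦ 3
P = 0, Q = 2 ↦ 3
P = 0, Q = 3 ↦ 3
P = 1, Q = 0 ↦ 3
P = 1, Q = 1 ↦ 3
P = 1, Q = 2 ↦ 3
P = 1, Q = 3 ↦ 3
P = 2, Q = 0 ↦ 3
P = 2, Q = 1 ↦ 3
P = 2, Q = 2 ↦ 3
P = 2, Q = 3 ↦ 3
P = 3, Q = 0 ↦ 3
P = 3, Q = 1 ↦ 3
P = 3, Q = 2 ↦ 3
P = 3, Q = 3 ↦ 3
Every assignment gives a value ≥ 3.

Yes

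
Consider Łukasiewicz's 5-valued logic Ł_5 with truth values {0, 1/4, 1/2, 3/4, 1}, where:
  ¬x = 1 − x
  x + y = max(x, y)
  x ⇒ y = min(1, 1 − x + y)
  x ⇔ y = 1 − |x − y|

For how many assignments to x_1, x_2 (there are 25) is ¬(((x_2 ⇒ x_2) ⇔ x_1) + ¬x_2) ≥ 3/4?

value 1: 1 assignment (counts)
value 3/4: 3 assignments (counts)
value 1/2: 5 assignments
value 1/4: 7 assignments
value 0: 9 assignments
So 4 of the 25 assignments meet the threshold.

4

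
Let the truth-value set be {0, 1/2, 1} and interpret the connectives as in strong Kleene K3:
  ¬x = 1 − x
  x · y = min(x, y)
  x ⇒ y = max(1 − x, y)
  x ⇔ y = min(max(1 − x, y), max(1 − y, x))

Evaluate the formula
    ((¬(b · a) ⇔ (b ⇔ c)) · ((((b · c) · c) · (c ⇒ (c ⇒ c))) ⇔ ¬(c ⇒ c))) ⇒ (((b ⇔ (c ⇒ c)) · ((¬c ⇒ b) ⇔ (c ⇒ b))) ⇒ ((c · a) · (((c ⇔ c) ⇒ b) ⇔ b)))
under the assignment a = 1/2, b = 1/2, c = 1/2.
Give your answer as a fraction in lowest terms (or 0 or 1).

b · a = 1/2 · 1/2 = 1/2
¬(b · a) = ¬1/2 = 1/2
b ⇔ c = 1/2 ⇔ 1/2 = 1/2
¬(b · a) ⇔ (b ⇔ c) = 1/2 ⇔ 1/2 = 1/2
b · c = 1/2 · 1/2 = 1/2
(b · c) · c = 1/2 · 1/2 = 1/2
c ⇒ c = 1/2 ⇒ 1/2 = 1/2
c ⇒ (c ⇒ c) = 1/2 ⇒ 1/2 = 1/2
((b · c) · c) · (c ⇒ (c ⇒ c)) = 1/2 · 1/2 = 1/2
c ⇒ c = 1/2 ⇒ 1/2 = 1/2
¬(c ⇒ c) = ¬1/2 = 1/2
(((b · c) · c) · (c ⇒ (c ⇒ c))) ⇔ ¬(c ⇒ c) = 1/2 ⇔ 1/2 = 1/2
(¬(b · a) ⇔ (b ⇔ c)) · ((((b · c) · c) · (c ⇒ (c ⇒ c))) ⇔ ¬(c ⇒ c)) = 1/2 · 1/2 = 1/2
c ⇒ c = 1/2 ⇒ 1/2 = 1/2
b ⇔ (c ⇒ c) = 1/2 ⇔ 1/2 = 1/2
¬c = ¬1/2 = 1/2
¬c ⇒ b = 1/2 ⇒ 1/2 = 1/2
c ⇒ b = 1/2 ⇒ 1/2 = 1/2
(¬c ⇒ b) ⇔ (c ⇒ b) = 1/2 ⇔ 1/2 = 1/2
(b ⇔ (c ⇒ c)) · ((¬c ⇒ b) ⇔ (c ⇒ b)) = 1/2 · 1/2 = 1/2
c · a = 1/2 · 1/2 = 1/2
c ⇔ c = 1/2 ⇔ 1/2 = 1/2
(c ⇔ c) ⇒ b = 1/2 ⇒ 1/2 = 1/2
((c ⇔ c) ⇒ b) ⇔ b = 1/2 ⇔ 1/2 = 1/2
(c · a) · (((c ⇔ c) ⇒ b) ⇔ b) = 1/2 · 1/2 = 1/2
((b ⇔ (c ⇒ c)) · ((¬c ⇒ b) ⇔ (c ⇒ b))) ⇒ ((c · a) · (((c ⇔ c) ⇒ b) ⇔ b)) = 1/2 ⇒ 1/2 = 1/2
((¬(b · a) ⇔ (b ⇔ c)) · ((((b · c) · c) · (c ⇒ (c ⇒ c))) ⇔ ¬(c ⇒ c))) ⇒ (((b ⇔ (c ⇒ c)) · ((¬c ⇒ b) ⇔ (c ⇒ b))) ⇒ ((c · a) · (((c ⇔ c) ⇒ b) ⇔ b))) = 1/2 ⇒ 1/2 = 1/2

1/2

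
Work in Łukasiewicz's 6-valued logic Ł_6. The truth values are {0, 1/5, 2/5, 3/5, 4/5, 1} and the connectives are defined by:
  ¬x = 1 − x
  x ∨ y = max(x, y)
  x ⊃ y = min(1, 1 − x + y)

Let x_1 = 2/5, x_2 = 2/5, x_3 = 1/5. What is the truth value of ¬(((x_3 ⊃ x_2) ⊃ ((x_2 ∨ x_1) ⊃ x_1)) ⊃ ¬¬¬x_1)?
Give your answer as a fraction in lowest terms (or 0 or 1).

x_3 ⊃ x_2 = 1/5 ⊃ 2/5 = 1
x_2 ∨ x_1 = 2/5 ∨ 2/5 = 2/5
(x_2 ∨ x_1) ⊃ x_1 = 2/5 ⊃ 2/5 = 1
(x_3 ⊃ x_2) ⊃ ((x_2 ∨ x_1) ⊃ x_1) = 1 ⊃ 1 = 1
¬x_1 = ¬2/5 = 3/5
¬¬x_1 = ¬3/5 = 2/5
¬¬¬x_1 = ¬2/5 = 3/5
((x_3 ⊃ x_2) ⊃ ((x_2 ∨ x_1) ⊃ x_1)) ⊃ ¬¬¬x_1 = 1 ⊃ 3/5 = 3/5
¬(((x_3 ⊃ x_2) ⊃ ((x_2 ∨ x_1) ⊃ x_1)) ⊃ ¬¬¬x_1) = ¬3/5 = 2/5

2/5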